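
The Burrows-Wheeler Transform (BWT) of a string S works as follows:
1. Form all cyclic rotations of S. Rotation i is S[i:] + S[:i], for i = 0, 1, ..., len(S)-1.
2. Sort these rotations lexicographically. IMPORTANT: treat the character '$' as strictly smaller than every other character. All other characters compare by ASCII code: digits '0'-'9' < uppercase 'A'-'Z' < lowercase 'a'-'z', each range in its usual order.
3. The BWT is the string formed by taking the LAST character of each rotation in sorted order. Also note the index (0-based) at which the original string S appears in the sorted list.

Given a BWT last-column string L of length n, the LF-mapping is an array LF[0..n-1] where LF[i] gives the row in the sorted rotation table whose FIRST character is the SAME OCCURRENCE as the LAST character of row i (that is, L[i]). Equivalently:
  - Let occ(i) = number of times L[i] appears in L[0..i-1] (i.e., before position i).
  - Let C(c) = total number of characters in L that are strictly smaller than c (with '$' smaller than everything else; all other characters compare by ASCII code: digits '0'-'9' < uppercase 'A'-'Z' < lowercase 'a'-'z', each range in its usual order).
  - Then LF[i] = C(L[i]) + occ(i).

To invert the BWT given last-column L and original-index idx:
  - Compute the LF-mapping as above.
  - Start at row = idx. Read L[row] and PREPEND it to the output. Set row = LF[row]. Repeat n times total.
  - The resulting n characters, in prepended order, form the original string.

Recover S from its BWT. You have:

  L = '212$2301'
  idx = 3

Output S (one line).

Answer: 1321022$

Derivation:
LF mapping: 4 2 5 0 6 7 1 3
Walk LF starting at row 3, prepending L[row]:
  step 1: row=3, L[3]='$', prepend. Next row=LF[3]=0
  step 2: row=0, L[0]='2', prepend. Next row=LF[0]=4
  step 3: row=4, L[4]='2', prepend. Next row=LF[4]=6
  step 4: row=6, L[6]='0', prepend. Next row=LF[6]=1
  step 5: row=1, L[1]='1', prepend. Next row=LF[1]=2
  step 6: row=2, L[2]='2', prepend. Next row=LF[2]=5
  step 7: row=5, L[5]='3', prepend. Next row=LF[5]=7
  step 8: row=7, L[7]='1', prepend. Next row=LF[7]=3
Reversed output: 1321022$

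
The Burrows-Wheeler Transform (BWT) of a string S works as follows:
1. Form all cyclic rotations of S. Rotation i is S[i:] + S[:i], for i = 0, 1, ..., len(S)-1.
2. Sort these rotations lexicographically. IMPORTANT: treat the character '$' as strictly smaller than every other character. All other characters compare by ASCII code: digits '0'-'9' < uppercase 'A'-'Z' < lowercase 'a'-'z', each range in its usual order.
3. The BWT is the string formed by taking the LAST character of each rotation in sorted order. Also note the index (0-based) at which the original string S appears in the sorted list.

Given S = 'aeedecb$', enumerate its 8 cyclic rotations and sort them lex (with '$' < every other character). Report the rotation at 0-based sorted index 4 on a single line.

Answer: decb$aee

Derivation:
All 8 rotations (rotation i = S[i:]+S[:i]):
  rot[0] = aeedecb$
  rot[1] = eedecb$a
  rot[2] = edecb$ae
  rot[3] = decb$aee
  rot[4] = ecb$aeed
  rot[5] = cb$aeede
  rot[6] = b$aeedec
  rot[7] = $aeedecb
Sorted (with $ < everything):
  sorted[0] = $aeedecb
  sorted[1] = aeedecb$
  sorted[2] = b$aeedec
  sorted[3] = cb$aeede
  sorted[4] = decb$aee
  sorted[5] = ecb$aeed
  sorted[6] = edecb$ae
  sorted[7] = eedecb$a
sorted[4] = decb$aee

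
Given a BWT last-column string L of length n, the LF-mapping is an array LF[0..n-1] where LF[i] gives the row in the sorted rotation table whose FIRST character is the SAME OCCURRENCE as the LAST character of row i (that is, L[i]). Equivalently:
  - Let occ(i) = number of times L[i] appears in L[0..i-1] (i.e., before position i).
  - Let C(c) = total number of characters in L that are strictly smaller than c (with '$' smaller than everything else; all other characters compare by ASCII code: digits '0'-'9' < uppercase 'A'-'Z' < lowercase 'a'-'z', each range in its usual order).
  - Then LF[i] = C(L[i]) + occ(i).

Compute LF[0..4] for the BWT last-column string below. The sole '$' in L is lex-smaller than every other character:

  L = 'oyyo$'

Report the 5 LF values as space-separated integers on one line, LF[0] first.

Answer: 1 3 4 2 0

Derivation:
Char counts: '$':1, 'o':2, 'y':2
C (first-col start): C('$')=0, C('o')=1, C('y')=3
L[0]='o': occ=0, LF[0]=C('o')+0=1+0=1
L[1]='y': occ=0, LF[1]=C('y')+0=3+0=3
L[2]='y': occ=1, LF[2]=C('y')+1=3+1=4
L[3]='o': occ=1, LF[3]=C('o')+1=1+1=2
L[4]='$': occ=0, LF[4]=C('$')+0=0+0=0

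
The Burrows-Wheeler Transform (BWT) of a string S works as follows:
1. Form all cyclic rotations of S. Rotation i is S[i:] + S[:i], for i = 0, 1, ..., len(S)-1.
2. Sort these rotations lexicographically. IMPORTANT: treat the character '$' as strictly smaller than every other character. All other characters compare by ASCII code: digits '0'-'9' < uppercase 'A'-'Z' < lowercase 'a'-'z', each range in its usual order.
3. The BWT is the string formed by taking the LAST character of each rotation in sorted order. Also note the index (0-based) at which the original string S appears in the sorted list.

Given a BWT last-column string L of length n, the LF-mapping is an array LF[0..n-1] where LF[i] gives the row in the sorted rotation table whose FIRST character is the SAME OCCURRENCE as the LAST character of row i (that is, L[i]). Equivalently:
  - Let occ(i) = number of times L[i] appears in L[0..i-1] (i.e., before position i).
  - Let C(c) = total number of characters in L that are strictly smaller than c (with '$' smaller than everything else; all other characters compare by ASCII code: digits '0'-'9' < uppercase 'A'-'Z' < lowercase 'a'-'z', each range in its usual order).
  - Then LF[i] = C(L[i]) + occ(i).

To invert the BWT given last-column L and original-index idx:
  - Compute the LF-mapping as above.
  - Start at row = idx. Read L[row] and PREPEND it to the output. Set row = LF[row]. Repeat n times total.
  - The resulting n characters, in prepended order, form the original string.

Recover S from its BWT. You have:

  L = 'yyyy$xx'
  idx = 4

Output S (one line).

LF mapping: 3 4 5 6 0 1 2
Walk LF starting at row 4, prepending L[row]:
  step 1: row=4, L[4]='$', prepend. Next row=LF[4]=0
  step 2: row=0, L[0]='y', prepend. Next row=LF[0]=3
  step 3: row=3, L[3]='y', prepend. Next row=LF[3]=6
  step 4: row=6, L[6]='x', prepend. Next row=LF[6]=2
  step 5: row=2, L[2]='y', prepend. Next row=LF[2]=5
  step 6: row=5, L[5]='x', prepend. Next row=LF[5]=1
  step 7: row=1, L[1]='y', prepend. Next row=LF[1]=4
Reversed output: yxyxyy$

Answer: yxyxyy$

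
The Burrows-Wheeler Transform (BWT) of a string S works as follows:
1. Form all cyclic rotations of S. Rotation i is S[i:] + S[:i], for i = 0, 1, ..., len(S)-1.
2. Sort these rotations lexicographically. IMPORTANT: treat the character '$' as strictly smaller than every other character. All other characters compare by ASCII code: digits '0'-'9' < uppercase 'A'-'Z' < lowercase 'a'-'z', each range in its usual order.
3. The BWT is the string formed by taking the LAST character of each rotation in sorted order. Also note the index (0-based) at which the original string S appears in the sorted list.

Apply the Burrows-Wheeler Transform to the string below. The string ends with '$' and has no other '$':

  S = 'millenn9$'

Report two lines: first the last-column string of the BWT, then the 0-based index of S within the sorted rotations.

Answer: 9nlmli$ne
6

Derivation:
All 9 rotations (rotation i = S[i:]+S[:i]):
  rot[0] = millenn9$
  rot[1] = illenn9$m
  rot[2] = llenn9$mi
  rot[3] = lenn9$mil
  rot[4] = enn9$mill
  rot[5] = nn9$mille
  rot[6] = n9$millen
  rot[7] = 9$millenn
  rot[8] = $millenn9
Sorted (with $ < everything):
  sorted[0] = $millenn9  (last char: '9')
  sorted[1] = 9$millenn  (last char: 'n')
  sorted[2] = enn9$mill  (last char: 'l')
  sorted[3] = illenn9$m  (last char: 'm')
  sorted[4] = lenn9$mil  (last char: 'l')
  sorted[5] = llenn9$mi  (last char: 'i')
  sorted[6] = millenn9$  (last char: '$')
  sorted[7] = n9$millen  (last char: 'n')
  sorted[8] = nn9$mille  (last char: 'e')
Last column: 9nlmli$ne
Original string S is at sorted index 6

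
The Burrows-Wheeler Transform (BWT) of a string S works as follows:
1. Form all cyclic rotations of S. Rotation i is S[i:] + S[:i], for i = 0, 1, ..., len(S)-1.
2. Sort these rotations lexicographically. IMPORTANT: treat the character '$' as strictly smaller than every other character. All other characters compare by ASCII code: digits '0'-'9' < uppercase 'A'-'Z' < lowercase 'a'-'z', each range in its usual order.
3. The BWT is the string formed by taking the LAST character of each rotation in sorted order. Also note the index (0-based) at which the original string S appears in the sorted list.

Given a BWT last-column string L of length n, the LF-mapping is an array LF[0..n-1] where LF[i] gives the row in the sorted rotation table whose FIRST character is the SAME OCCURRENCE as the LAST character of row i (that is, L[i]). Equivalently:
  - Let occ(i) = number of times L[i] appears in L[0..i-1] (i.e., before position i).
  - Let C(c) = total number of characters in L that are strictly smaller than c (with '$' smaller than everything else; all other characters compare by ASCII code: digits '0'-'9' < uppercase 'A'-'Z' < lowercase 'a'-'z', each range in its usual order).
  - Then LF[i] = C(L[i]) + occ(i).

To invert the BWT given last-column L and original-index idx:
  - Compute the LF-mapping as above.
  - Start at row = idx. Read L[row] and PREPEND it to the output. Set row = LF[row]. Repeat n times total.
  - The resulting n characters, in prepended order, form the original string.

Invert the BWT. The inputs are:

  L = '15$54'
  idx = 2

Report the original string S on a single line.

LF mapping: 1 3 0 4 2
Walk LF starting at row 2, prepending L[row]:
  step 1: row=2, L[2]='$', prepend. Next row=LF[2]=0
  step 2: row=0, L[0]='1', prepend. Next row=LF[0]=1
  step 3: row=1, L[1]='5', prepend. Next row=LF[1]=3
  step 4: row=3, L[3]='5', prepend. Next row=LF[3]=4
  step 5: row=4, L[4]='4', prepend. Next row=LF[4]=2
Reversed output: 4551$

Answer: 4551$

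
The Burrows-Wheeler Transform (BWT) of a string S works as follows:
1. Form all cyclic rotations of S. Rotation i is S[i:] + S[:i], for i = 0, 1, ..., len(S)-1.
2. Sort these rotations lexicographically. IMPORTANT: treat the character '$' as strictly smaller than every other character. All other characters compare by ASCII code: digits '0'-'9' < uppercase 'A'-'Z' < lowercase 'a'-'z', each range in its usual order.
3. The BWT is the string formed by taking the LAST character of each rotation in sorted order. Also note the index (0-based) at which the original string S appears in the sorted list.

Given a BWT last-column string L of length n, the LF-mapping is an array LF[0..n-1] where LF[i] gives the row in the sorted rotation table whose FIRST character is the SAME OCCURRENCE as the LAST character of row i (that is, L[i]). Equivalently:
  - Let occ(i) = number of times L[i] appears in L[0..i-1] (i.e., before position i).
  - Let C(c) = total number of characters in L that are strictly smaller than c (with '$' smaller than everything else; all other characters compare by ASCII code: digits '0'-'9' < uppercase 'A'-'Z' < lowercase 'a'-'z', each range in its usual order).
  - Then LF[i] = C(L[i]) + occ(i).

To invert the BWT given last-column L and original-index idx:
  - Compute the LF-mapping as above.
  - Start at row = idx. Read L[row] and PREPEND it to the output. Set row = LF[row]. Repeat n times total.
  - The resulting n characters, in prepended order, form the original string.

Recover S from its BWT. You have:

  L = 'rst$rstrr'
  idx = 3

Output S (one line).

Answer: rtrrtssr$

Derivation:
LF mapping: 1 5 7 0 2 6 8 3 4
Walk LF starting at row 3, prepending L[row]:
  step 1: row=3, L[3]='$', prepend. Next row=LF[3]=0
  step 2: row=0, L[0]='r', prepend. Next row=LF[0]=1
  step 3: row=1, L[1]='s', prepend. Next row=LF[1]=5
  step 4: row=5, L[5]='s', prepend. Next row=LF[5]=6
  step 5: row=6, L[6]='t', prepend. Next row=LF[6]=8
  step 6: row=8, L[8]='r', prepend. Next row=LF[8]=4
  step 7: row=4, L[4]='r', prepend. Next row=LF[4]=2
  step 8: row=2, L[2]='t', prepend. Next row=LF[2]=7
  step 9: row=7, L[7]='r', prepend. Next row=LF[7]=3
Reversed output: rtrrtssr$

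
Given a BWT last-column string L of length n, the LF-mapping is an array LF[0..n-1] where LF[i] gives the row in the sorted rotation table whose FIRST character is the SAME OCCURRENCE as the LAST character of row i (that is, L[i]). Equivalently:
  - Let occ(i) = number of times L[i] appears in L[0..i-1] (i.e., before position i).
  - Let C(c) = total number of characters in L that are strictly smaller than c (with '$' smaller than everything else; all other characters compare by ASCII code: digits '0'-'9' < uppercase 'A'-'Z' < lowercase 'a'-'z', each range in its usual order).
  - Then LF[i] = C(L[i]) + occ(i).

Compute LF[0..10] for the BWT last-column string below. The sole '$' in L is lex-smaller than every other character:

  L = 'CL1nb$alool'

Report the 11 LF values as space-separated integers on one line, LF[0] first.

Char counts: '$':1, '1':1, 'C':1, 'L':1, 'a':1, 'b':1, 'l':2, 'n':1, 'o':2
C (first-col start): C('$')=0, C('1')=1, C('C')=2, C('L')=3, C('a')=4, C('b')=5, C('l')=6, C('n')=8, C('o')=9
L[0]='C': occ=0, LF[0]=C('C')+0=2+0=2
L[1]='L': occ=0, LF[1]=C('L')+0=3+0=3
L[2]='1': occ=0, LF[2]=C('1')+0=1+0=1
L[3]='n': occ=0, LF[3]=C('n')+0=8+0=8
L[4]='b': occ=0, LF[4]=C('b')+0=5+0=5
L[5]='$': occ=0, LF[5]=C('$')+0=0+0=0
L[6]='a': occ=0, LF[6]=C('a')+0=4+0=4
L[7]='l': occ=0, LF[7]=C('l')+0=6+0=6
L[8]='o': occ=0, LF[8]=C('o')+0=9+0=9
L[9]='o': occ=1, LF[9]=C('o')+1=9+1=10
L[10]='l': occ=1, LF[10]=C('l')+1=6+1=7

Answer: 2 3 1 8 5 0 4 6 9 10 7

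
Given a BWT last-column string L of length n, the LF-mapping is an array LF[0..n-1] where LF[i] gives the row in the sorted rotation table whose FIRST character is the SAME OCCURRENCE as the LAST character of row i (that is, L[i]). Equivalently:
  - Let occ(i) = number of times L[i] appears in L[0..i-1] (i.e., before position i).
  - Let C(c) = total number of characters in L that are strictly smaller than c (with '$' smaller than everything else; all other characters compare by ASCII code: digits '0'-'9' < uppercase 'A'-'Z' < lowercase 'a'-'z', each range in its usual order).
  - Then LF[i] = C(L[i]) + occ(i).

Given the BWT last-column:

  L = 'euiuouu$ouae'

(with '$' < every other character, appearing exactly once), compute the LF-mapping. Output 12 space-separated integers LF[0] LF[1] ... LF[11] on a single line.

Char counts: '$':1, 'a':1, 'e':2, 'i':1, 'o':2, 'u':5
C (first-col start): C('$')=0, C('a')=1, C('e')=2, C('i')=4, C('o')=5, C('u')=7
L[0]='e': occ=0, LF[0]=C('e')+0=2+0=2
L[1]='u': occ=0, LF[1]=C('u')+0=7+0=7
L[2]='i': occ=0, LF[2]=C('i')+0=4+0=4
L[3]='u': occ=1, LF[3]=C('u')+1=7+1=8
L[4]='o': occ=0, LF[4]=C('o')+0=5+0=5
L[5]='u': occ=2, LF[5]=C('u')+2=7+2=9
L[6]='u': occ=3, LF[6]=C('u')+3=7+3=10
L[7]='$': occ=0, LF[7]=C('$')+0=0+0=0
L[8]='o': occ=1, LF[8]=C('o')+1=5+1=6
L[9]='u': occ=4, LF[9]=C('u')+4=7+4=11
L[10]='a': occ=0, LF[10]=C('a')+0=1+0=1
L[11]='e': occ=1, LF[11]=C('e')+1=2+1=3

Answer: 2 7 4 8 5 9 10 0 6 11 1 3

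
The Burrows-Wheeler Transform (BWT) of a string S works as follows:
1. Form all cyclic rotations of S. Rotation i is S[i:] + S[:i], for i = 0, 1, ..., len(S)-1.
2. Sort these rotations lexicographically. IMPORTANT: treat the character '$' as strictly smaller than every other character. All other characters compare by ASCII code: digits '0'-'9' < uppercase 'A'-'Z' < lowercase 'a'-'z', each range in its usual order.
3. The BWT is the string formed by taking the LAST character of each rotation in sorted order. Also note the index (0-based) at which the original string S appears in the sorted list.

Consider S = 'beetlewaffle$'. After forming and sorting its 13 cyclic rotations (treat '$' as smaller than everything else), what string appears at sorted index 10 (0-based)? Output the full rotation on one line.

Answer: lewaffle$beet

Derivation:
All 13 rotations (rotation i = S[i:]+S[:i]):
  rot[0] = beetlewaffle$
  rot[1] = eetlewaffle$b
  rot[2] = etlewaffle$be
  rot[3] = tlewaffle$bee
  rot[4] = lewaffle$beet
  rot[5] = ewaffle$beetl
  rot[6] = waffle$beetle
  rot[7] = affle$beetlew
  rot[8] = ffle$beetlewa
  rot[9] = fle$beetlewaf
  rot[10] = le$beetlewaff
  rot[11] = e$beetlewaffl
  rot[12] = $beetlewaffle
Sorted (with $ < everything):
  sorted[0] = $beetlewaffle
  sorted[1] = affle$beetlew
  sorted[2] = beetlewaffle$
  sorted[3] = e$beetlewaffl
  sorted[4] = eetlewaffle$b
  sorted[5] = etlewaffle$be
  sorted[6] = ewaffle$beetl
  sorted[7] = ffle$beetlewa
  sorted[8] = fle$beetlewaf
  sorted[9] = le$beetlewaff
  sorted[10] = lewaffle$beet
  sorted[11] = tlewaffle$bee
  sorted[12] = waffle$beetle
sorted[10] = lewaffle$beet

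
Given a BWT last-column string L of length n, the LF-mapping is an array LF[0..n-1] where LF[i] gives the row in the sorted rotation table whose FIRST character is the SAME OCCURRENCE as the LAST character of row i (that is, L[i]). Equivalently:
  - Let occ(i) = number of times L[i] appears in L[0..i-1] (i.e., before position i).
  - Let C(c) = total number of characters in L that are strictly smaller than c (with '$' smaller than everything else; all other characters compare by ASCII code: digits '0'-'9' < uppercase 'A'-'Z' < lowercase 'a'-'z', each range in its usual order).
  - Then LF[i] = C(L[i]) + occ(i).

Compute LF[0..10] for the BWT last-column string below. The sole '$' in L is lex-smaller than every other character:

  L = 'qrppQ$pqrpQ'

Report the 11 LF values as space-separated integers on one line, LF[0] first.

Char counts: '$':1, 'Q':2, 'p':4, 'q':2, 'r':2
C (first-col start): C('$')=0, C('Q')=1, C('p')=3, C('q')=7, C('r')=9
L[0]='q': occ=0, LF[0]=C('q')+0=7+0=7
L[1]='r': occ=0, LF[1]=C('r')+0=9+0=9
L[2]='p': occ=0, LF[2]=C('p')+0=3+0=3
L[3]='p': occ=1, LF[3]=C('p')+1=3+1=4
L[4]='Q': occ=0, LF[4]=C('Q')+0=1+0=1
L[5]='$': occ=0, LF[5]=C('$')+0=0+0=0
L[6]='p': occ=2, LF[6]=C('p')+2=3+2=5
L[7]='q': occ=1, LF[7]=C('q')+1=7+1=8
L[8]='r': occ=1, LF[8]=C('r')+1=9+1=10
L[9]='p': occ=3, LF[9]=C('p')+3=3+3=6
L[10]='Q': occ=1, LF[10]=C('Q')+1=1+1=2

Answer: 7 9 3 4 1 0 5 8 10 6 2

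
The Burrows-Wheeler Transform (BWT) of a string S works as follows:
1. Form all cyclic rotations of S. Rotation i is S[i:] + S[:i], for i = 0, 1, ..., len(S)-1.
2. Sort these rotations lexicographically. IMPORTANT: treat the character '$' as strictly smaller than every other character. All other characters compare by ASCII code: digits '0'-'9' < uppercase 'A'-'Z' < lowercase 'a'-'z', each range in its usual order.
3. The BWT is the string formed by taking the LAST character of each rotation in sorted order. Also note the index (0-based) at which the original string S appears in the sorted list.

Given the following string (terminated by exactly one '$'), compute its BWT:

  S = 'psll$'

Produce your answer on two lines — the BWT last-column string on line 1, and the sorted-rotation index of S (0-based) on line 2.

Answer: lls$p
3

Derivation:
All 5 rotations (rotation i = S[i:]+S[:i]):
  rot[0] = psll$
  rot[1] = sll$p
  rot[2] = ll$ps
  rot[3] = l$psl
  rot[4] = $psll
Sorted (with $ < everything):
  sorted[0] = $psll  (last char: 'l')
  sorted[1] = l$psl  (last char: 'l')
  sorted[2] = ll$ps  (last char: 's')
  sorted[3] = psll$  (last char: '$')
  sorted[4] = sll$p  (last char: 'p')
Last column: lls$p
Original string S is at sorted index 3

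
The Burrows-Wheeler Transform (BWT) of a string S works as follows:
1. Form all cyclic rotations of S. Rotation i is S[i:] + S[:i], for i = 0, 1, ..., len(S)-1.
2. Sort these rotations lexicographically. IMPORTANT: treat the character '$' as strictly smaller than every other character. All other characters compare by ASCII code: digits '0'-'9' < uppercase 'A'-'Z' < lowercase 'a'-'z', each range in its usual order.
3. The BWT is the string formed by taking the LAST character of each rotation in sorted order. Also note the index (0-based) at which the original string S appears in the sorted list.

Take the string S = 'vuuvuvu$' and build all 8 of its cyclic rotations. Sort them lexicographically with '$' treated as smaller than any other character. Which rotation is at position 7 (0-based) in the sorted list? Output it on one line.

All 8 rotations (rotation i = S[i:]+S[:i]):
  rot[0] = vuuvuvu$
  rot[1] = uuvuvu$v
  rot[2] = uvuvu$vu
  rot[3] = vuvu$vuu
  rot[4] = uvu$vuuv
  rot[5] = vu$vuuvu
  rot[6] = u$vuuvuv
  rot[7] = $vuuvuvu
Sorted (with $ < everything):
  sorted[0] = $vuuvuvu
  sorted[1] = u$vuuvuv
  sorted[2] = uuvuvu$v
  sorted[3] = uvu$vuuv
  sorted[4] = uvuvu$vu
  sorted[5] = vu$vuuvu
  sorted[6] = vuuvuvu$
  sorted[7] = vuvu$vuu
sorted[7] = vuvu$vuu

Answer: vuvu$vuu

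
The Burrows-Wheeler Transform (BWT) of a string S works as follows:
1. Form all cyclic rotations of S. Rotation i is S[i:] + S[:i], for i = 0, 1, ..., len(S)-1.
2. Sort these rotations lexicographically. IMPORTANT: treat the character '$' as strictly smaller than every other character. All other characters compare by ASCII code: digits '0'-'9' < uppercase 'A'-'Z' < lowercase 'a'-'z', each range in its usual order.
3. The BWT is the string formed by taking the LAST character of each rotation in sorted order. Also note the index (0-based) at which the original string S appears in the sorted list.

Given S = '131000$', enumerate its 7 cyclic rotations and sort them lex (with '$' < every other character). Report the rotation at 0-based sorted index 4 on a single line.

All 7 rotations (rotation i = S[i:]+S[:i]):
  rot[0] = 131000$
  rot[1] = 31000$1
  rot[2] = 1000$13
  rot[3] = 000$131
  rot[4] = 00$1310
  rot[5] = 0$13100
  rot[6] = $131000
Sorted (with $ < everything):
  sorted[0] = $131000
  sorted[1] = 0$13100
  sorted[2] = 00$1310
  sorted[3] = 000$131
  sorted[4] = 1000$13
  sorted[5] = 131000$
  sorted[6] = 31000$1
sorted[4] = 1000$13

Answer: 1000$13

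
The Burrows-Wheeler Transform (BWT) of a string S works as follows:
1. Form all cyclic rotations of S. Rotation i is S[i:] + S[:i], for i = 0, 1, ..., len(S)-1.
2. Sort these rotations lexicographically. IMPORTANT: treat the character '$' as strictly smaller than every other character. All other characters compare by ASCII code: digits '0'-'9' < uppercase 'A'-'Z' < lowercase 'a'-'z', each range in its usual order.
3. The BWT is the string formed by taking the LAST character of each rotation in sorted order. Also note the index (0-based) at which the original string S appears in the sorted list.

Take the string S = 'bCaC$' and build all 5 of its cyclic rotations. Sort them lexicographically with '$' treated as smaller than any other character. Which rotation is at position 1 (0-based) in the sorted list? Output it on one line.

Answer: C$bCa

Derivation:
All 5 rotations (rotation i = S[i:]+S[:i]):
  rot[0] = bCaC$
  rot[1] = CaC$b
  rot[2] = aC$bC
  rot[3] = C$bCa
  rot[4] = $bCaC
Sorted (with $ < everything):
  sorted[0] = $bCaC
  sorted[1] = C$bCa
  sorted[2] = CaC$b
  sorted[3] = aC$bC
  sorted[4] = bCaC$
sorted[1] = C$bCa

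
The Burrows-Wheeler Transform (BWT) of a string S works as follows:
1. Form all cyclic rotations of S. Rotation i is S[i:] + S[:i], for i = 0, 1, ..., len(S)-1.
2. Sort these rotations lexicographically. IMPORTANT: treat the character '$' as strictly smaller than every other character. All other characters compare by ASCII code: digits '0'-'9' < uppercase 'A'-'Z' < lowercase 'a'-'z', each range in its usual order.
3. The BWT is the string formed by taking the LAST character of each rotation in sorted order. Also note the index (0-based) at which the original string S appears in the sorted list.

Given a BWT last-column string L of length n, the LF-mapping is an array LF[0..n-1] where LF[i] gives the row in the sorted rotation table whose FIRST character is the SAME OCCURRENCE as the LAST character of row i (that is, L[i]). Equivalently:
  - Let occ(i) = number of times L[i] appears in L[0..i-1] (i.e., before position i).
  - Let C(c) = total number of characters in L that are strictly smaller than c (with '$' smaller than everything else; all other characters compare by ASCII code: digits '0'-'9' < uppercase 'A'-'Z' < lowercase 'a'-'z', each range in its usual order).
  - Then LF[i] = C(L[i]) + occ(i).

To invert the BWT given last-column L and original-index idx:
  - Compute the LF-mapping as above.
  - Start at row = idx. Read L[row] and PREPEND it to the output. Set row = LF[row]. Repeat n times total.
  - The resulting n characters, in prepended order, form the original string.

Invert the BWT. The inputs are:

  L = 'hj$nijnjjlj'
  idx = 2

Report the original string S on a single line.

Answer: ijjjnjlnjh$

Derivation:
LF mapping: 1 3 0 9 2 4 10 5 6 8 7
Walk LF starting at row 2, prepending L[row]:
  step 1: row=2, L[2]='$', prepend. Next row=LF[2]=0
  step 2: row=0, L[0]='h', prepend. Next row=LF[0]=1
  step 3: row=1, L[1]='j', prepend. Next row=LF[1]=3
  step 4: row=3, L[3]='n', prepend. Next row=LF[3]=9
  step 5: row=9, L[9]='l', prepend. Next row=LF[9]=8
  step 6: row=8, L[8]='j', prepend. Next row=LF[8]=6
  step 7: row=6, L[6]='n', prepend. Next row=LF[6]=10
  step 8: row=10, L[10]='j', prepend. Next row=LF[10]=7
  step 9: row=7, L[7]='j', prepend. Next row=LF[7]=5
  step 10: row=5, L[5]='j', prepend. Next row=LF[5]=4
  step 11: row=4, L[4]='i', prepend. Next row=LF[4]=2
Reversed output: ijjjnjlnjh$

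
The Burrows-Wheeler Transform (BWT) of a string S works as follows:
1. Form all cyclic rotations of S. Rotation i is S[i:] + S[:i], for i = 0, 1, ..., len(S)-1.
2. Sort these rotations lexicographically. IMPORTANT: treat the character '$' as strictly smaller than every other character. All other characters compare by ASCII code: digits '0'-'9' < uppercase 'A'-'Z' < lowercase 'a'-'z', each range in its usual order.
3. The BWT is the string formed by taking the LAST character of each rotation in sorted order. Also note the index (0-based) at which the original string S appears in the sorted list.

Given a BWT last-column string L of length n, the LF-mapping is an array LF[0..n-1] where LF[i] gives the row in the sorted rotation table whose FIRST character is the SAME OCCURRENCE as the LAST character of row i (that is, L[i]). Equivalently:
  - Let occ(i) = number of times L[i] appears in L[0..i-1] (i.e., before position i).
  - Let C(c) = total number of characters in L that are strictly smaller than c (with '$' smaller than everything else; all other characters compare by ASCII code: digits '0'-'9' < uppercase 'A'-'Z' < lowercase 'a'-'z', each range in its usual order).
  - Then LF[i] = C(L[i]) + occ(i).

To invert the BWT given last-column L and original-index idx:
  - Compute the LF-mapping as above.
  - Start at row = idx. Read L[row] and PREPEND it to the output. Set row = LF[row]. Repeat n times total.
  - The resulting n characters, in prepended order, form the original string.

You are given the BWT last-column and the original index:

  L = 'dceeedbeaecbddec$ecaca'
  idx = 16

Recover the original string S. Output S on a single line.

Answer: eaeebcaceaececcedddbd$

Derivation:
LF mapping: 11 6 15 16 17 12 4 18 1 19 7 5 13 14 20 8 0 21 9 2 10 3
Walk LF starting at row 16, prepending L[row]:
  step 1: row=16, L[16]='$', prepend. Next row=LF[16]=0
  step 2: row=0, L[0]='d', prepend. Next row=LF[0]=11
  step 3: row=11, L[11]='b', prepend. Next row=LF[11]=5
  step 4: row=5, L[5]='d', prepend. Next row=LF[5]=12
  step 5: row=12, L[12]='d', prepend. Next row=LF[12]=13
  step 6: row=13, L[13]='d', prepend. Next row=LF[13]=14
  step 7: row=14, L[14]='e', prepend. Next row=LF[14]=20
  step 8: row=20, L[20]='c', prepend. Next row=LF[20]=10
  step 9: row=10, L[10]='c', prepend. Next row=LF[10]=7
  step 10: row=7, L[7]='e', prepend. Next row=LF[7]=18
  step 11: row=18, L[18]='c', prepend. Next row=LF[18]=9
  step 12: row=9, L[9]='e', prepend. Next row=LF[9]=19
  step 13: row=19, L[19]='a', prepend. Next row=LF[19]=2
  step 14: row=2, L[2]='e', prepend. Next row=LF[2]=15
  step 15: row=15, L[15]='c', prepend. Next row=LF[15]=8
  step 16: row=8, L[8]='a', prepend. Next row=LF[8]=1
  step 17: row=1, L[1]='c', prepend. Next row=LF[1]=6
  step 18: row=6, L[6]='b', prepend. Next row=LF[6]=4
  step 19: row=4, L[4]='e', prepend. Next row=LF[4]=17
  step 20: row=17, L[17]='e', prepend. Next row=LF[17]=21
  step 21: row=21, L[21]='a', prepend. Next row=LF[21]=3
  step 22: row=3, L[3]='e', prepend. Next row=LF[3]=16
Reversed output: eaeebcaceaececcedddbd$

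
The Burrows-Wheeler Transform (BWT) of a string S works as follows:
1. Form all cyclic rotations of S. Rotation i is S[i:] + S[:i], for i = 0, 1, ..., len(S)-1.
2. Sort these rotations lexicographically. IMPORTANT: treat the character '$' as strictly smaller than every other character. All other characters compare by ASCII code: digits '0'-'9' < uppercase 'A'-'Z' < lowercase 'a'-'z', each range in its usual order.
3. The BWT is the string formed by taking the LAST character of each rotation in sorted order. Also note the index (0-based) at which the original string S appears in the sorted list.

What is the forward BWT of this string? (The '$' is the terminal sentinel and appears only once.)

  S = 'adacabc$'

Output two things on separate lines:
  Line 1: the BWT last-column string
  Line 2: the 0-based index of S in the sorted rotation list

Answer: ccd$abaa
3

Derivation:
All 8 rotations (rotation i = S[i:]+S[:i]):
  rot[0] = adacabc$
  rot[1] = dacabc$a
  rot[2] = acabc$ad
  rot[3] = cabc$ada
  rot[4] = abc$adac
  rot[5] = bc$adaca
  rot[6] = c$adacab
  rot[7] = $adacabc
Sorted (with $ < everything):
  sorted[0] = $adacabc  (last char: 'c')
  sorted[1] = abc$adac  (last char: 'c')
  sorted[2] = acabc$ad  (last char: 'd')
  sorted[3] = adacabc$  (last char: '$')
  sorted[4] = bc$adaca  (last char: 'a')
  sorted[5] = c$adacab  (last char: 'b')
  sorted[6] = cabc$ada  (last char: 'a')
  sorted[7] = dacabc$a  (last char: 'a')
Last column: ccd$abaa
Original string S is at sorted index 3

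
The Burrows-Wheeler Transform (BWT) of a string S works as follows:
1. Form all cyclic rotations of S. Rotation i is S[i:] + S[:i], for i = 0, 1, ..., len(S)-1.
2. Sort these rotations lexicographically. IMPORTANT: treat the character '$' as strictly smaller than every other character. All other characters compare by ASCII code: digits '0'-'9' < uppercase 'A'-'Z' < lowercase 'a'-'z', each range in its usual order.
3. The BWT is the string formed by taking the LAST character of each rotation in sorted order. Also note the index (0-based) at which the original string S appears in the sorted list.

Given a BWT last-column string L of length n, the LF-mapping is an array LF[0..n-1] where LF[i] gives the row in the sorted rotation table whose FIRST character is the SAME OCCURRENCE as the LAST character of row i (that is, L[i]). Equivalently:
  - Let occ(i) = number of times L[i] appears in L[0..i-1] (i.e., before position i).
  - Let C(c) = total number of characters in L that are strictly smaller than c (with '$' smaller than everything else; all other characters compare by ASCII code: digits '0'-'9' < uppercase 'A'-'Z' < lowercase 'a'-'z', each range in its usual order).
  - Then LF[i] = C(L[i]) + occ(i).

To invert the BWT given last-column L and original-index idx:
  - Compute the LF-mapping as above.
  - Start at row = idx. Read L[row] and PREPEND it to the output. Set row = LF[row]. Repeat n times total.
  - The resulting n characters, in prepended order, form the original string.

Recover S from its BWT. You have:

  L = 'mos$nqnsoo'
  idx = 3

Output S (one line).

LF mapping: 1 4 8 0 2 7 3 9 5 6
Walk LF starting at row 3, prepending L[row]:
  step 1: row=3, L[3]='$', prepend. Next row=LF[3]=0
  step 2: row=0, L[0]='m', prepend. Next row=LF[0]=1
  step 3: row=1, L[1]='o', prepend. Next row=LF[1]=4
  step 4: row=4, L[4]='n', prepend. Next row=LF[4]=2
  step 5: row=2, L[2]='s', prepend. Next row=LF[2]=8
  step 6: row=8, L[8]='o', prepend. Next row=LF[8]=5
  step 7: row=5, L[5]='q', prepend. Next row=LF[5]=7
  step 8: row=7, L[7]='s', prepend. Next row=LF[7]=9
  step 9: row=9, L[9]='o', prepend. Next row=LF[9]=6
  step 10: row=6, L[6]='n', prepend. Next row=LF[6]=3
Reversed output: nosqosnom$

Answer: nosqosnom$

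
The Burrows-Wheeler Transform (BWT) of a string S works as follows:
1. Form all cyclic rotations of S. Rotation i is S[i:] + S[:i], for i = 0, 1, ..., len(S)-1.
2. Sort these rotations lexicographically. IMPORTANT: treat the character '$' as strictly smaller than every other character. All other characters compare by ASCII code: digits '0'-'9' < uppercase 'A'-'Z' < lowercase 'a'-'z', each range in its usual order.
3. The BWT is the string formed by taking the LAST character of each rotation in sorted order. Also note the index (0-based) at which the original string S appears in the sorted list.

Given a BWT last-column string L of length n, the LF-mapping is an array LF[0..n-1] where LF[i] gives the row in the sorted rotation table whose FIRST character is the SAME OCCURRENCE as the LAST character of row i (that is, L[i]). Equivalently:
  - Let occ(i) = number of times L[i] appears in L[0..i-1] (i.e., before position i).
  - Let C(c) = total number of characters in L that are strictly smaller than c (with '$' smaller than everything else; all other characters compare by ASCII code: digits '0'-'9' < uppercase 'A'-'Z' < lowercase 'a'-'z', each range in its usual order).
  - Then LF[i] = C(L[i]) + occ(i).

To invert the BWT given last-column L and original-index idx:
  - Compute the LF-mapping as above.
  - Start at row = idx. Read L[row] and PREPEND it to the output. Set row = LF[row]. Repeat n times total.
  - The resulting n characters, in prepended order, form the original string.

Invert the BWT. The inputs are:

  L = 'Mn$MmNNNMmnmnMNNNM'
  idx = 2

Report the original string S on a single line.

LF mapping: 1 15 0 2 12 6 7 8 3 13 16 14 17 4 9 10 11 5
Walk LF starting at row 2, prepending L[row]:
  step 1: row=2, L[2]='$', prepend. Next row=LF[2]=0
  step 2: row=0, L[0]='M', prepend. Next row=LF[0]=1
  step 3: row=1, L[1]='n', prepend. Next row=LF[1]=15
  step 4: row=15, L[15]='N', prepend. Next row=LF[15]=10
  step 5: row=10, L[10]='n', prepend. Next row=LF[10]=16
  step 6: row=16, L[16]='N', prepend. Next row=LF[16]=11
  step 7: row=11, L[11]='m', prepend. Next row=LF[11]=14
  step 8: row=14, L[14]='N', prepend. Next row=LF[14]=9
  step 9: row=9, L[9]='m', prepend. Next row=LF[9]=13
  step 10: row=13, L[13]='M', prepend. Next row=LF[13]=4
  step 11: row=4, L[4]='m', prepend. Next row=LF[4]=12
  step 12: row=12, L[12]='n', prepend. Next row=LF[12]=17
  step 13: row=17, L[17]='M', prepend. Next row=LF[17]=5
  step 14: row=5, L[5]='N', prepend. Next row=LF[5]=6
  step 15: row=6, L[6]='N', prepend. Next row=LF[6]=7
  step 16: row=7, L[7]='N', prepend. Next row=LF[7]=8
  step 17: row=8, L[8]='M', prepend. Next row=LF[8]=3
  step 18: row=3, L[3]='M', prepend. Next row=LF[3]=2
Reversed output: MMNNNMnmMmNmNnNnM$

Answer: MMNNNMnmMmNmNnNnM$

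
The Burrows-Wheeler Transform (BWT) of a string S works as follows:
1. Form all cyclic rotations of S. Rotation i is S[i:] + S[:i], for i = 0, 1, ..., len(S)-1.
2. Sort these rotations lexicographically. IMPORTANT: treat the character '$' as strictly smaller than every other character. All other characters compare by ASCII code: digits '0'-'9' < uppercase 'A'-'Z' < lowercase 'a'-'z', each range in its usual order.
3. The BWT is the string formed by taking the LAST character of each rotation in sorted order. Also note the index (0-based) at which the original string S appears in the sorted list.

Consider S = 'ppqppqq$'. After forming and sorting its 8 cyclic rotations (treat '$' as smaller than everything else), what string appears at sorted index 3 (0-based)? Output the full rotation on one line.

All 8 rotations (rotation i = S[i:]+S[:i]):
  rot[0] = ppqppqq$
  rot[1] = pqppqq$p
  rot[2] = qppqq$pp
  rot[3] = ppqq$ppq
  rot[4] = pqq$ppqp
  rot[5] = qq$ppqpp
  rot[6] = q$ppqppq
  rot[7] = $ppqppqq
Sorted (with $ < everything):
  sorted[0] = $ppqppqq
  sorted[1] = ppqppqq$
  sorted[2] = ppqq$ppq
  sorted[3] = pqppqq$p
  sorted[4] = pqq$ppqp
  sorted[5] = q$ppqppq
  sorted[6] = qppqq$pp
  sorted[7] = qq$ppqpp
sorted[3] = pqppqq$p

Answer: pqppqq$p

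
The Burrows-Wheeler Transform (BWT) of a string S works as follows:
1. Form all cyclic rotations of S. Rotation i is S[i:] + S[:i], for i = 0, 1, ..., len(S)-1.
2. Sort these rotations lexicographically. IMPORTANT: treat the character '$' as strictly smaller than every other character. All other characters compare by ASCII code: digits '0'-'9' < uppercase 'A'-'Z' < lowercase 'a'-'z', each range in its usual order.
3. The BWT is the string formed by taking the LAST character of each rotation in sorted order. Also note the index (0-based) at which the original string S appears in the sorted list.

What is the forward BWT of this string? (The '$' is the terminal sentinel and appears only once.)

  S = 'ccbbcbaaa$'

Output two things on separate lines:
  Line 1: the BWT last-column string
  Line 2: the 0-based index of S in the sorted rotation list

Answer: aaabccbbc$
9

Derivation:
All 10 rotations (rotation i = S[i:]+S[:i]):
  rot[0] = ccbbcbaaa$
  rot[1] = cbbcbaaa$c
  rot[2] = bbcbaaa$cc
  rot[3] = bcbaaa$ccb
  rot[4] = cbaaa$ccbb
  rot[5] = baaa$ccbbc
  rot[6] = aaa$ccbbcb
  rot[7] = aa$ccbbcba
  rot[8] = a$ccbbcbaa
  rot[9] = $ccbbcbaaa
Sorted (with $ < everything):
  sorted[0] = $ccbbcbaaa  (last char: 'a')
  sorted[1] = a$ccbbcbaa  (last char: 'a')
  sorted[2] = aa$ccbbcba  (last char: 'a')
  sorted[3] = aaa$ccbbcb  (last char: 'b')
  sorted[4] = baaa$ccbbc  (last char: 'c')
  sorted[5] = bbcbaaa$cc  (last char: 'c')
  sorted[6] = bcbaaa$ccb  (last char: 'b')
  sorted[7] = cbaaa$ccbb  (last char: 'b')
  sorted[8] = cbbcbaaa$c  (last char: 'c')
  sorted[9] = ccbbcbaaa$  (last char: '$')
Last column: aaabccbbc$
Original string S is at sorted index 9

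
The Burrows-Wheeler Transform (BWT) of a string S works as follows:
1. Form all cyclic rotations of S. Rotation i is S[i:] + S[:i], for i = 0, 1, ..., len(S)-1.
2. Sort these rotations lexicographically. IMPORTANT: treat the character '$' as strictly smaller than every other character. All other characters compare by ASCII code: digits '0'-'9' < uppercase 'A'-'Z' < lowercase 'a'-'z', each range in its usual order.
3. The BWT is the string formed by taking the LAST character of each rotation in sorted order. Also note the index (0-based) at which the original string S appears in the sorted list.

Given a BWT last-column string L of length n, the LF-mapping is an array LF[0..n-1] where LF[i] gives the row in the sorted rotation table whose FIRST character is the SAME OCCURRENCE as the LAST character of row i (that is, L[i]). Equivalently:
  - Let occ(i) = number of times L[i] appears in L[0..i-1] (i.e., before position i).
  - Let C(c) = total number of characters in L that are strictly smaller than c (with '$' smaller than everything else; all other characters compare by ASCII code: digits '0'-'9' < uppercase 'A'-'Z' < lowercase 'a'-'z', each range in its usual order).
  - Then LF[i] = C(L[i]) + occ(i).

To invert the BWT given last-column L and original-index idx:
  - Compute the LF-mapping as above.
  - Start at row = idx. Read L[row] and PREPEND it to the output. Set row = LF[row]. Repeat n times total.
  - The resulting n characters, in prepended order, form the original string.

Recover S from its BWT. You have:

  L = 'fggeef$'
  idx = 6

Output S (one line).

LF mapping: 3 5 6 1 2 4 0
Walk LF starting at row 6, prepending L[row]:
  step 1: row=6, L[6]='$', prepend. Next row=LF[6]=0
  step 2: row=0, L[0]='f', prepend. Next row=LF[0]=3
  step 3: row=3, L[3]='e', prepend. Next row=LF[3]=1
  step 4: row=1, L[1]='g', prepend. Next row=LF[1]=5
  step 5: row=5, L[5]='f', prepend. Next row=LF[5]=4
  step 6: row=4, L[4]='e', prepend. Next row=LF[4]=2
  step 7: row=2, L[2]='g', prepend. Next row=LF[2]=6
Reversed output: gefgef$

Answer: gefgef$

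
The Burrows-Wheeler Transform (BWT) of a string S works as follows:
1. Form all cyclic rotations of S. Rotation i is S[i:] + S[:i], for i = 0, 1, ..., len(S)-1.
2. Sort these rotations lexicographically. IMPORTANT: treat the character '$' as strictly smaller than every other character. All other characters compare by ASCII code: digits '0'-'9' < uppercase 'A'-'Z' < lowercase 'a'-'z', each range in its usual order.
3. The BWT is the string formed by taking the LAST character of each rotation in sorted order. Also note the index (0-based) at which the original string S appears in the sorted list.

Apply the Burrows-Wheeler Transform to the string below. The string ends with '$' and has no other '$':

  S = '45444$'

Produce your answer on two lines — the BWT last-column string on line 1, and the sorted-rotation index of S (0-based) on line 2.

Answer: 4445$4
4

Derivation:
All 6 rotations (rotation i = S[i:]+S[:i]):
  rot[0] = 45444$
  rot[1] = 5444$4
  rot[2] = 444$45
  rot[3] = 44$454
  rot[4] = 4$4544
  rot[5] = $45444
Sorted (with $ < everything):
  sorted[0] = $45444  (last char: '4')
  sorted[1] = 4$4544  (last char: '4')
  sorted[2] = 44$454  (last char: '4')
  sorted[3] = 444$45  (last char: '5')
  sorted[4] = 45444$  (last char: '$')
  sorted[5] = 5444$4  (last char: '4')
Last column: 4445$4
Original string S is at sorted index 4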